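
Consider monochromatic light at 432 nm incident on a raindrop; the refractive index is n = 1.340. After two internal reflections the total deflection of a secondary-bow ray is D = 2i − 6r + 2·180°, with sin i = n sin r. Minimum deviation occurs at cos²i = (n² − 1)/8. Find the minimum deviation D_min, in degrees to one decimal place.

232.7°

cos²i = (1.79560 − 1)/8 = 0.09945; i = arccos(0.31536) = 71.618°.
sin r = sin 71.618°/1.340 = 0.70819; r = 45.088°.
D_min = 2·71.618° − 6·45.088° + 360° = 232.709°.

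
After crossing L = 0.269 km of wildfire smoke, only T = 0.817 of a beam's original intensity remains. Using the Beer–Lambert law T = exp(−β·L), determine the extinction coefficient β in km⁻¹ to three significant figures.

0.751 km⁻¹

Beer–Lambert: T = exp(−βL) ⇒ β = −ln(T)/L = −ln(0.817)/0.269 = 0.2021/0.269 = 0.7514 km⁻¹.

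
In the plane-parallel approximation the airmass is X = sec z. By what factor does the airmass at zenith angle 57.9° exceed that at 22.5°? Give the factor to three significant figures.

1.74

X(57.9°)/X(22.5°) = sec 57.9° / sec 22.5° = cos 22.5° / cos 57.9° = 0.9239/0.5314 = 1.7386.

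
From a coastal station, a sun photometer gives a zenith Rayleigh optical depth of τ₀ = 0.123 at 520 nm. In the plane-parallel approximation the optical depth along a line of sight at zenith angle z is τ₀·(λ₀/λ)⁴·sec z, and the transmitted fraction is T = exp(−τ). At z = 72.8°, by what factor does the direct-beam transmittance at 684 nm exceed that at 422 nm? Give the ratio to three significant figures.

Airmass: sec 72.8° = 3.3817.
τ(684 nm) = 0.123 × (520/684)⁴ × 3.3817 = 0.123 × 0.3340 × 3.3817 = 0.1389.
τ(422 nm) = 0.123 × (520/422)⁴ × 3.3817 = 0.123 × 2.3055 × 3.3817 = 0.9590.
T(684)/T(422) = exp(τ_B − τ_A) = exp(0.8200) = 2.2706.

2.27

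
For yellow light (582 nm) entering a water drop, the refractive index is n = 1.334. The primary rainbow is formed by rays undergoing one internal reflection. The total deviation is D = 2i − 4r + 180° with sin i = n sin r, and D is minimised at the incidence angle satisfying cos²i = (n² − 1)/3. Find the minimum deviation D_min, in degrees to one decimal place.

138.1°

cos²i = (1.77956 − 1)/3 = 0.25985; i = arccos(0.50976) = 59.352°.
sin r = sin 59.352°/1.334 = 0.64492; r = 40.159°.
D_min = 2·59.352° − 4·40.159° + 180° = 138.067°.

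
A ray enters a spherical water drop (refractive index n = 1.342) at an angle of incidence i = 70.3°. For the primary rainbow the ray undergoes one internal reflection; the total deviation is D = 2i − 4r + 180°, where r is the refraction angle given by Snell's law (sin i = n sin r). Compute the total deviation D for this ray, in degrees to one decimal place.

sin r = sin 70.3° / 1.342 = 0.9415/1.342 = 0.7015; r = 44.55°.
D = 2·70.3° − 4·44.55° + 180° = 140.60° − 178.20° + 180° = 142.40°.

142.4°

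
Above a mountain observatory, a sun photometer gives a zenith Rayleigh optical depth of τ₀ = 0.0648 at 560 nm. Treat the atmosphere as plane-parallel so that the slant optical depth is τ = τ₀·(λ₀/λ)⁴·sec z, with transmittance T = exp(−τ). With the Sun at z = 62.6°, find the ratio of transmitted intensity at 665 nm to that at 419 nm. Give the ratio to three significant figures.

Airmass: sec 62.6° = 2.1730.
τ(665 nm) = 0.0648 × (560/665)⁴ × 2.1730 = 0.0648 × 0.5029 × 2.1730 = 0.0708.
τ(419 nm) = 0.0648 × (560/419)⁴ × 2.1730 = 0.0648 × 3.1908 × 2.1730 = 0.4493.
T(665)/T(419) = exp(τ_B − τ_A) = exp(0.3785) = 1.4601.

1.46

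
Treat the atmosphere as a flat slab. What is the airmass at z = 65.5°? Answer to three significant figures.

2.41

X = sec z = 1/cos 65.5° = 1/0.4147 = 2.4114.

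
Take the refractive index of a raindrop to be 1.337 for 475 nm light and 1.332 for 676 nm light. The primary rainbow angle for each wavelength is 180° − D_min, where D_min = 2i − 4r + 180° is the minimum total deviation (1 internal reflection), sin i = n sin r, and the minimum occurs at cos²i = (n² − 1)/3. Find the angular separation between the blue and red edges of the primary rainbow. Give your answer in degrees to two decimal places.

0.72°

At 475 nm (n = 1.337): cos²i = 0.26252 → i = 59.178°, r = 39.964°, D_min = 138.500°, rainbow angle = 41.500°.
At 676 nm (n = 1.332): cos²i = 0.25807 → i = 59.469°, r = 40.290°, D_min = 137.776°, rainbow angle = 42.224°.
Angular width = |41.500° − 42.224°| = 0.724°.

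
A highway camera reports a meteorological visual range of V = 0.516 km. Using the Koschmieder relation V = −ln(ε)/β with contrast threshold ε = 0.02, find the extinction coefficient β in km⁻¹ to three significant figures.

β = −ln(0.02) / V = 3.912 / 0.516 = 7.5814 km⁻¹.

7.58 km⁻¹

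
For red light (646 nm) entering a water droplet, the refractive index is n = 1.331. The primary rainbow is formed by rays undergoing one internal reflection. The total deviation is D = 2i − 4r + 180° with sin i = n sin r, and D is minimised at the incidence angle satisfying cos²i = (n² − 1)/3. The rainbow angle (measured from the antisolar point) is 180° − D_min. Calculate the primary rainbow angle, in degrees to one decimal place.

cos²i = (1.77156 − 1)/3 = 0.25719; i = arccos(0.50714) = 59.527°.
sin r = sin 59.527°/1.331 = 0.64753; r = 40.356°.
D_min = 2·59.527° − 4·40.356° + 180° = 137.630°.
Rainbow angle = 180° − D_min = 42.370°.

42.4°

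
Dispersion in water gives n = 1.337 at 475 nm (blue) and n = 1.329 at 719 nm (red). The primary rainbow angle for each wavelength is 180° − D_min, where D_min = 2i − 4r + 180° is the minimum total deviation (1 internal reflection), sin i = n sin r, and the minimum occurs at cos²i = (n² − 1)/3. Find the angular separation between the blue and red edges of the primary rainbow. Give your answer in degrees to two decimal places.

1.16°

At 475 nm (n = 1.337): cos²i = 0.26252 → i = 59.178°, r = 39.964°, D_min = 138.500°, rainbow angle = 41.500°.
At 719 nm (n = 1.329): cos²i = 0.25541 → i = 59.643°, r = 40.487°, D_min = 137.337°, rainbow angle = 42.663°.
Angular width = |41.500° − 42.663°| = 1.163°.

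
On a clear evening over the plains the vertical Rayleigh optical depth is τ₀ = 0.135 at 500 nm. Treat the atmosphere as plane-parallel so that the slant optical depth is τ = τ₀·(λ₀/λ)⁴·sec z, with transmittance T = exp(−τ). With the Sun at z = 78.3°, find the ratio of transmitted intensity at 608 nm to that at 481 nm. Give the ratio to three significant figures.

Airmass: sec 78.3° = 4.9313.
τ(608 nm) = 0.135 × (500/608)⁴ × 4.9313 = 0.135 × 0.4574 × 4.9313 = 0.3045.
τ(481 nm) = 0.135 × (500/481)⁴ × 4.9313 = 0.135 × 1.1676 × 4.9313 = 0.7773.
T(608)/T(481) = exp(τ_B − τ_A) = exp(0.4728) = 1.6045.

1.60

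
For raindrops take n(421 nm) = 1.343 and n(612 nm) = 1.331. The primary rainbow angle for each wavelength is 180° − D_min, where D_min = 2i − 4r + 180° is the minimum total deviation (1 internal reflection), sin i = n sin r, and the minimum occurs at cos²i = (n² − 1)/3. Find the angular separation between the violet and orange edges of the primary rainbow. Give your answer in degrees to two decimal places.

1.72°

At 421 nm (n = 1.343): cos²i = 0.26788 → i = 58.830°, r = 39.577°, D_min = 139.354°, rainbow angle = 40.646°.
At 612 nm (n = 1.331): cos²i = 0.25719 → i = 59.527°, r = 40.356°, D_min = 137.630°, rainbow angle = 42.370°.
Angular width = |40.646° − 42.370°| = 1.724°.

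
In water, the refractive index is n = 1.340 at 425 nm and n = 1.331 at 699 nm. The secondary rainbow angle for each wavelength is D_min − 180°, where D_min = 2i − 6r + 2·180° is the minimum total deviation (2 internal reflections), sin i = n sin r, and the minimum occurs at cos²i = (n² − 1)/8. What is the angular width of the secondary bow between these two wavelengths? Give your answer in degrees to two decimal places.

2.34°

At 425 nm (n = 1.340): cos²i = 0.09945 → i = 71.618°, r = 45.088°, D_min = 232.709°, rainbow angle = 52.709°.
At 699 nm (n = 1.331): cos²i = 0.09645 → i = 71.907°, r = 45.575°, D_min = 230.365°, rainbow angle = 50.365°.
Angular width = |52.709° − 50.365°| = 2.344°.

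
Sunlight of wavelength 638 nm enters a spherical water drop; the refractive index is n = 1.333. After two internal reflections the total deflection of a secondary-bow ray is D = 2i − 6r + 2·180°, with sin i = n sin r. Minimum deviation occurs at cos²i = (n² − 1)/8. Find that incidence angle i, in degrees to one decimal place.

71.8°

cos²i = (1.333² − 1)/8 = (1.77689 − 1)/8 = 0.09711.
cos i = 0.31163, so i = 71.843°.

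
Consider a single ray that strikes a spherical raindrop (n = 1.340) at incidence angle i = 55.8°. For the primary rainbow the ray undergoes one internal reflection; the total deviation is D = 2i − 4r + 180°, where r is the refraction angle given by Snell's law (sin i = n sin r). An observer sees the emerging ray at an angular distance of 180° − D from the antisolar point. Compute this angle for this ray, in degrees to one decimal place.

40.9°

sin r = sin 55.8° / 1.340 = 0.8271/1.340 = 0.6172; r = 38.11°.
D = 2·55.8° − 4·38.11° + 180° = 111.60° − 152.45° + 180° = 139.15°.
Angle from antisolar point = 180° − D = 40.85°.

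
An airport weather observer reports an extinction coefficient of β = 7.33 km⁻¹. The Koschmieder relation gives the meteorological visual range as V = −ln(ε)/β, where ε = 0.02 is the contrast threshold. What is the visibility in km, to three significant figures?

0.534 km

V = −ln(0.02) / 7.33 = 3.912 / 7.33 = 0.5337 km.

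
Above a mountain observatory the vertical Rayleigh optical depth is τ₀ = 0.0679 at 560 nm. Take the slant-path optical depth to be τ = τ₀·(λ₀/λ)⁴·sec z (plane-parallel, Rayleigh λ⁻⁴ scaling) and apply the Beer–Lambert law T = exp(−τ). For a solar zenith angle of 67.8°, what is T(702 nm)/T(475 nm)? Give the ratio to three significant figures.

1.32

Airmass: sec 67.8° = 2.6466.
τ(702 nm) = 0.0679 × (560/702)⁴ × 2.6466 = 0.0679 × 0.4050 × 2.6466 = 0.0728.
τ(475 nm) = 0.0679 × (560/475)⁴ × 2.6466 = 0.0679 × 1.9319 × 2.6466 = 0.3472.
T(702)/T(475) = exp(τ_B − τ_A) = exp(0.2744) = 1.3157.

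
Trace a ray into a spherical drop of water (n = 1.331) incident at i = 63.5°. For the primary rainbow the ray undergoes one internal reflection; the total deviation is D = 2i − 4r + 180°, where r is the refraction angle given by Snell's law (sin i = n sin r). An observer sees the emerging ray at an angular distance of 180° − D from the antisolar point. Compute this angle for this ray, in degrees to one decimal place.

42.0°

sin r = sin 63.5° / 1.331 = 0.8949/1.331 = 0.6724; r = 42.25°.
D = 2·63.5° − 4·42.25° + 180° = 127.00° − 169.00° + 180° = 138.00°.
Angle from antisolar point = 180° − D = 42.00°.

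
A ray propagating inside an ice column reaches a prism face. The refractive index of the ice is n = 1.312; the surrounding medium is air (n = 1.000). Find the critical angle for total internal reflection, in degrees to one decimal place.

sin θ_c = n_air / n = 1.000 / 1.312 = 0.7622.
θ_c = arcsin(0.7622) = 49.66°.

49.7°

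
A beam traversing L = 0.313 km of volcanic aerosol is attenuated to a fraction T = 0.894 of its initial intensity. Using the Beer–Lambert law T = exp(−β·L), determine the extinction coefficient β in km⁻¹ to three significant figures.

0.358 km⁻¹

Beer–Lambert: T = exp(−βL) ⇒ β = −ln(T)/L = −ln(0.894)/0.313 = 0.1120/0.313 = 0.358 km⁻¹.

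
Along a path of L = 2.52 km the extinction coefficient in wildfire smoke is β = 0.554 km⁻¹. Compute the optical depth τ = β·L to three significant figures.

1.40

τ = β·L = 0.554 × 2.52 = 1.3961.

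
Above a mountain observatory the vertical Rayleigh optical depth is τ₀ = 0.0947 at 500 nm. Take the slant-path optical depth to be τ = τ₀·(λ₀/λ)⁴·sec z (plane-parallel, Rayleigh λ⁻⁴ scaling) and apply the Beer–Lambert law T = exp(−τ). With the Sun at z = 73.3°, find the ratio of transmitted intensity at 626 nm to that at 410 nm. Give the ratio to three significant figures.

Airmass: sec 73.3° = 3.4799.
τ(626 nm) = 0.0947 × (500/626)⁴ × 3.4799 = 0.0947 × 0.4070 × 3.4799 = 0.1341.
τ(410 nm) = 0.0947 × (500/410)⁴ × 3.4799 = 0.0947 × 2.2118 × 3.4799 = 0.7289.
T(626)/T(410) = exp(τ_B − τ_A) = exp(0.5948) = 1.8126.

1.81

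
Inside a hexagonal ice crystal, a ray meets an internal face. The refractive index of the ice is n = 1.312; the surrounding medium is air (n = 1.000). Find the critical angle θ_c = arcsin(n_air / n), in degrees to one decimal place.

49.7°

sin θ_c = n_air / n = 1.000 / 1.312 = 0.7622.
θ_c = arcsin(0.7622) = 49.66°.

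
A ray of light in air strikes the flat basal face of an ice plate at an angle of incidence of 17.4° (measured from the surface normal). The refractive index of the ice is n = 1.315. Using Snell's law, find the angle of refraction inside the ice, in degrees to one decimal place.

Snell: sin θ_r = sin θ_i / n = sin 17.4° / 1.315 = 0.2990 / 1.315 = 0.2274.
θ_r = arcsin(0.2274) = 13.14°.

13.1°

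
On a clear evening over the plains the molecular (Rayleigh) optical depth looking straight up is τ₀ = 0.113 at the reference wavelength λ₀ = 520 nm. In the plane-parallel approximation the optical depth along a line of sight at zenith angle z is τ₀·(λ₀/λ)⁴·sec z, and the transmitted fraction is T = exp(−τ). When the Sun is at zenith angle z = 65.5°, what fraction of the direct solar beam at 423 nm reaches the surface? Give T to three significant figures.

sec 65.5° = 2.4114.
τ = 0.113 × (520/423)⁴ × 2.4114 = 0.113 × 2.2838 × 2.4114 = 0.6223.
T = exp(−0.6223) = 0.5367.

0.537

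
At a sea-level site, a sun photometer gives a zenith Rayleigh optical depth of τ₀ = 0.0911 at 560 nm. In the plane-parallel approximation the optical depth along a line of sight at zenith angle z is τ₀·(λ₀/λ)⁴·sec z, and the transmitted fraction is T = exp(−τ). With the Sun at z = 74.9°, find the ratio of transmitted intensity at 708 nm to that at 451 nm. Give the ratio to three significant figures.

Airmass: sec 74.9° = 3.8387.
τ(708 nm) = 0.0911 × (560/708)⁴ × 3.8387 = 0.0911 × 0.3914 × 3.8387 = 0.1369.
τ(451 nm) = 0.0911 × (560/451)⁴ × 3.8387 = 0.0911 × 2.3771 × 3.8387 = 0.8313.
T(708)/T(451) = exp(τ_B − τ_A) = exp(0.6944) = 2.0025.

2.00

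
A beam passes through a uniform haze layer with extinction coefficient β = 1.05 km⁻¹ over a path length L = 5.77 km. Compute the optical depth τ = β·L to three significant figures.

6.06

τ = β·L = 1.05 × 5.77 = 6.0585.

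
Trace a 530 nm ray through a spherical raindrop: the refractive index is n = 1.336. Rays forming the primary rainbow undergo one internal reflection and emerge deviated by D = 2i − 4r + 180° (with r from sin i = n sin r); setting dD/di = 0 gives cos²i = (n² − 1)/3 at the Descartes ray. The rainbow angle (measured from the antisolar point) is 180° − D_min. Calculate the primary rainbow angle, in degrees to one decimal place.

cos²i = (1.78490 − 1)/3 = 0.26163; i = arccos(0.51150) = 59.236°.
sin r = sin 59.236°/1.336 = 0.64318; r = 40.029°.
D_min = 2·59.236° − 4·40.029° + 180° = 138.356°.
Rainbow angle = 180° − D_min = 41.644°.

41.6°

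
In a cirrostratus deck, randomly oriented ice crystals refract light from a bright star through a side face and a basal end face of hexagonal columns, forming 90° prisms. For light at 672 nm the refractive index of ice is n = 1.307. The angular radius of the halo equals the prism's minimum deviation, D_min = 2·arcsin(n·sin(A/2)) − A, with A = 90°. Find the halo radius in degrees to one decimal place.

n·sin(A/2) = 1.307 × sin 45° = 1.307 × 0.7071 = 0.9242.
D_min = 2·arcsin(0.9242) − 90° = 2 × 67.546° − 90° = 45.093°.

45.1°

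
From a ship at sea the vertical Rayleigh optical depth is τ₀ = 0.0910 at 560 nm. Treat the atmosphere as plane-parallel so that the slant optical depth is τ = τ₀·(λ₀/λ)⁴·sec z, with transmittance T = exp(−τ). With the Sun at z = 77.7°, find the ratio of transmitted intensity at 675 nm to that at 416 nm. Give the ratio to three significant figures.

3.32

Airmass: sec 77.7° = 4.6942.
τ(675 nm) = 0.0910 × (560/675)⁴ × 4.6942 = 0.0910 × 0.4737 × 4.6942 = 0.2024.
τ(416 nm) = 0.0910 × (560/416)⁴ × 4.6942 = 0.0910 × 3.2838 × 4.6942 = 1.4027.
T(675)/T(416) = exp(τ_B − τ_A) = exp(1.2004) = 3.3214.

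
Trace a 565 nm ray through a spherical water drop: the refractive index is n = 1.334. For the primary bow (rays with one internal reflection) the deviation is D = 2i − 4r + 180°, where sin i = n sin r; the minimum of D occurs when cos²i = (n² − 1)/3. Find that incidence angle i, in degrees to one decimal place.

cos²i = (1.334² − 1)/3 = (1.77956 − 1)/3 = 0.25985.
cos i = 0.50976, so i = 59.352°.

59.4°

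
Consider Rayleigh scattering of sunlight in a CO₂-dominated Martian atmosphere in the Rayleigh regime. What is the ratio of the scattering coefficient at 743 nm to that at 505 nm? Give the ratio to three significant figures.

0.213

Rayleigh scattering ∝ λ⁻⁴, so the ratio of coefficients is the inverse fourth power of the wavelength ratio.
σ(743)/σ(505) = (505/743)⁴ = (0.6797)⁴ = 0.2134.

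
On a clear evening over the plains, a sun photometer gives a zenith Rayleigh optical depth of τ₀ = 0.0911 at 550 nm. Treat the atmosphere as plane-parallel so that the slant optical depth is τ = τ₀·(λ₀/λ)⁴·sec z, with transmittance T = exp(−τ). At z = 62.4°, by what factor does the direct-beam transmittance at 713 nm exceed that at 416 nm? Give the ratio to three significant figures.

Airmass: sec 62.4° = 2.1584.
τ(713 nm) = 0.0911 × (550/713)⁴ × 2.1584 = 0.0911 × 0.3541 × 2.1584 = 0.0696.
τ(416 nm) = 0.0911 × (550/416)⁴ × 2.1584 = 0.0911 × 3.0555 × 2.1584 = 0.6008.
T(713)/T(416) = exp(τ_B − τ_A) = exp(0.5312) = 1.7010.

1.70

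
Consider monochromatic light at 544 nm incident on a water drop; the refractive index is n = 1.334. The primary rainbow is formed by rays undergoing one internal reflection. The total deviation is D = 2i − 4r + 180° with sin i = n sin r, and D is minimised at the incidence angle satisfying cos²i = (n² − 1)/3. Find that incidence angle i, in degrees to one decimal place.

cos²i = (1.334² − 1)/3 = (1.77956 − 1)/3 = 0.25985.
cos i = 0.50976, so i = 59.352°.

59.4°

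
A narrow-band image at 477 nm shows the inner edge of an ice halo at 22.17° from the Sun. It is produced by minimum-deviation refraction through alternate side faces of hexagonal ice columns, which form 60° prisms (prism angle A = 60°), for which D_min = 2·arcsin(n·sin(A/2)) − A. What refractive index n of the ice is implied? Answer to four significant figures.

Rearranging: n = sin((D_min + A)/2) / sin(A/2).
(D_min + A)/2 = (22.17° + 60°)/2 = 41.085°.
n = sin 41.085° / sin 30° = 0.6572 / 0.5000 = 1.3144.

1.314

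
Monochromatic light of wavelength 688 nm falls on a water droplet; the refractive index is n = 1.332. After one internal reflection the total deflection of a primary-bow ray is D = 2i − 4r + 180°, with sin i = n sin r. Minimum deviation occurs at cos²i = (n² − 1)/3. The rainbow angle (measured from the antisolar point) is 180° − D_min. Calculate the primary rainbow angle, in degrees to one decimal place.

42.2°

cos²i = (1.77422 − 1)/3 = 0.25807; i = arccos(0.50801) = 59.469°.
sin r = sin 59.469°/1.332 = 0.64666; r = 40.290°.
D_min = 2·59.469° − 4·40.290° + 180° = 137.776°.
Rainbow angle = 180° − D_min = 42.224°.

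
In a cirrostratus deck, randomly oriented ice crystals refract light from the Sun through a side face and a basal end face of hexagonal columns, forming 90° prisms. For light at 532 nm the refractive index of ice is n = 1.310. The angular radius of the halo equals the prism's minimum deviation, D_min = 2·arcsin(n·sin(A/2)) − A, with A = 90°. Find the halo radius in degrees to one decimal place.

45.7°

n·sin(A/2) = 1.310 × sin 45° = 1.310 × 0.7071 = 0.9263.
D_min = 2·arcsin(0.9263) − 90° = 2 × 67.867° − 90° = 45.733°.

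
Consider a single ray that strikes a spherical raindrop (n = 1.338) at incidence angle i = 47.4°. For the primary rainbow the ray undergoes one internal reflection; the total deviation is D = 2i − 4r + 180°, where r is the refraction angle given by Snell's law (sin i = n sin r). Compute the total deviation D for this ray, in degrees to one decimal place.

sin r = sin 47.4° / 1.338 = 0.7361/1.338 = 0.5501; r = 33.38°.
D = 2·47.4° − 4·33.38° + 180° = 94.80° − 133.51° + 180° = 141.29°.

141.3°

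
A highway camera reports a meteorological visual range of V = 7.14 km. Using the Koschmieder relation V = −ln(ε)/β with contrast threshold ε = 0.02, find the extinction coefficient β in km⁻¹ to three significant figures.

0.548 km⁻¹

β = −ln(0.02) / V = 3.912 / 7.14 = 0.5479 km⁻¹.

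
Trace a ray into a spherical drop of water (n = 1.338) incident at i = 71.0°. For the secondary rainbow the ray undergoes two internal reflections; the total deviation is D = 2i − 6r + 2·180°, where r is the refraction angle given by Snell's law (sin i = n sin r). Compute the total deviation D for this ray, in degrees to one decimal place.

232.2°

sin r = sin 71.0° / 1.338 = 0.9455/1.338 = 0.7067; r = 44.96°.
D = 2·71.0° − 6·44.96° + 2·180° = 142.00° − 269.79° + 360° = 232.21°.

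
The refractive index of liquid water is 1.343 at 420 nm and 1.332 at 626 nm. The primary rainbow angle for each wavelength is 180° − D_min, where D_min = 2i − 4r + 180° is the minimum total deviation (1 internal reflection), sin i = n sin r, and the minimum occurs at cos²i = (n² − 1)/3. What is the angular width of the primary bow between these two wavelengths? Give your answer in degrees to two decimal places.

1.58°

At 420 nm (n = 1.343): cos²i = 0.26788 → i = 58.830°, r = 39.577°, D_min = 139.354°, rainbow angle = 40.646°.
At 626 nm (n = 1.332): cos²i = 0.25807 → i = 59.469°, r = 40.290°, D_min = 137.776°, rainbow angle = 42.224°.
Angular width = |40.646° − 42.224°| = 1.578°.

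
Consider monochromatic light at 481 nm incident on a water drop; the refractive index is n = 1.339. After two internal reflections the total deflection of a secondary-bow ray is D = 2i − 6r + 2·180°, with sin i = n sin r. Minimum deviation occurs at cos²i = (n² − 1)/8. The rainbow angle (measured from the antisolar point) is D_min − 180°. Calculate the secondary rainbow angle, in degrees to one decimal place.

cos²i = (1.79292 − 1)/8 = 0.09912; i = arccos(0.31483) = 71.650°.
sin r = sin 71.650°/1.339 = 0.70885; r = 45.141°.
D_min = 2·71.650° − 6·45.141° + 360° = 232.451°.
Rainbow angle = D_min − 180° = 52.451°.

52.5°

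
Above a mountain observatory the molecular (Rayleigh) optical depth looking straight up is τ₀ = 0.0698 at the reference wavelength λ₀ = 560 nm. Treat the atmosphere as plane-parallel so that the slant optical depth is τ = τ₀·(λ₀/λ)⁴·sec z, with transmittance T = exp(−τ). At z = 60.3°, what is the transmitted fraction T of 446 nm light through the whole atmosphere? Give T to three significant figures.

0.705

sec 60.3° = 2.0183.
τ = 0.0698 × (560/446)⁴ × 2.0183 = 0.0698 × 2.4855 × 2.0183 = 0.3502.
T = exp(−0.3502) = 0.7046.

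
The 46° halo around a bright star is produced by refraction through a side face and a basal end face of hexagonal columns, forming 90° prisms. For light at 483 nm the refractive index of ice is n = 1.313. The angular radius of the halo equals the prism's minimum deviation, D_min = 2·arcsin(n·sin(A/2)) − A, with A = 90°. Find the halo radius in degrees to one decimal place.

46.4°

n·sin(A/2) = 1.313 × sin 45° = 1.313 × 0.7071 = 0.9284.
D_min = 2·arcsin(0.9284) − 90° = 2 × 68.192° − 90° = 46.383°.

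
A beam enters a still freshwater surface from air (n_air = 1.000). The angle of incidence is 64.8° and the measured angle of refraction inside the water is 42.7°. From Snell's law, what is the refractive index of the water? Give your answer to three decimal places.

n = sin θ_i / sin θ_r = sin 64.8° / sin 42.7° = 0.9048 / 0.6782 = 1.3342.

1.334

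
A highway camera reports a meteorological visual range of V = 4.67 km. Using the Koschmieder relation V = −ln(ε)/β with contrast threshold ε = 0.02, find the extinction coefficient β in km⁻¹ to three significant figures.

0.838 km⁻¹

β = −ln(0.02) / V = 3.912 / 4.67 = 0.8377 km⁻¹.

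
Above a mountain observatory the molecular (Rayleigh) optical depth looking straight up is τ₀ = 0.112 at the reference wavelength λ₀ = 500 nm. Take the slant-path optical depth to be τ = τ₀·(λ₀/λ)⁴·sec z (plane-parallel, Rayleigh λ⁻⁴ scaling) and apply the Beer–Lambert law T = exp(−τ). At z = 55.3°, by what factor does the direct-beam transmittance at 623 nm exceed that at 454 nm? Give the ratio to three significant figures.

1.23

Airmass: sec 55.3° = 1.7566.
τ(623 nm) = 0.112 × (500/623)⁴ × 1.7566 = 0.112 × 0.4149 × 1.7566 = 0.0816.
τ(454 nm) = 0.112 × (500/454)⁴ × 1.7566 = 0.112 × 1.4711 × 1.7566 = 0.2894.
T(623)/T(454) = exp(τ_B − τ_A) = exp(0.2078) = 1.2310.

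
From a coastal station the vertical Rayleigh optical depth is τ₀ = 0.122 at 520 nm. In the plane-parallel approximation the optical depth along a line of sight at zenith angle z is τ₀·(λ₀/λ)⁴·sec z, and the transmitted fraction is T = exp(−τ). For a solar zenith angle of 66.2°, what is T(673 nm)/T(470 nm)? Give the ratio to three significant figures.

Airmass: sec 66.2° = 2.4780.
τ(673 nm) = 0.122 × (520/673)⁴ × 2.4780 = 0.122 × 0.3564 × 2.4780 = 0.1078.
τ(470 nm) = 0.122 × (520/470)⁴ × 2.4780 = 0.122 × 1.4984 × 2.4780 = 0.4530.
T(673)/T(470) = exp(τ_B − τ_A) = exp(0.3452) = 1.4123.

1.41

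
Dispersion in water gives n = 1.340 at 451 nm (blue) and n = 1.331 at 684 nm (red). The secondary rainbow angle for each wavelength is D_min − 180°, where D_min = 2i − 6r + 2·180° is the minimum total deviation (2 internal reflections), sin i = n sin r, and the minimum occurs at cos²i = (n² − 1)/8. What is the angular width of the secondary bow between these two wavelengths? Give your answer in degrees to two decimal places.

2.34°

At 451 nm (n = 1.340): cos²i = 0.09945 → i = 71.618°, r = 45.088°, D_min = 232.709°, rainbow angle = 52.709°.
At 684 nm (n = 1.331): cos²i = 0.09645 → i = 71.907°, r = 45.575°, D_min = 230.365°, rainbow angle = 50.365°.
Angular width = |52.709° − 50.365°| = 2.344°.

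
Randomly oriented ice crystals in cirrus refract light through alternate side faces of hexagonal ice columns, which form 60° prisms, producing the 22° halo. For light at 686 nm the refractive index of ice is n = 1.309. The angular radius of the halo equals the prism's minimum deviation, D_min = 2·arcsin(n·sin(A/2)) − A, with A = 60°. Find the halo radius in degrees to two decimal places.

21.76°

n·sin(A/2) = 1.309 × sin 30° = 1.309 × 0.5000 = 0.6545.
D_min = 2·arcsin(0.6545) − 60° = 2 × 40.882° − 60° = 21.763°.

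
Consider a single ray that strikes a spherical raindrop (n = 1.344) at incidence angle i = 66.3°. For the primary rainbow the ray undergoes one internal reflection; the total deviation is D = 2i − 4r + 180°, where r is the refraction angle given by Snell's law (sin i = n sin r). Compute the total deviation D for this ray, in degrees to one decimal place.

140.8°

sin r = sin 66.3° / 1.344 = 0.9157/1.344 = 0.6813; r = 42.95°.
D = 2·66.3° − 4·42.95° + 180° = 132.60° − 171.78° + 180° = 140.82°.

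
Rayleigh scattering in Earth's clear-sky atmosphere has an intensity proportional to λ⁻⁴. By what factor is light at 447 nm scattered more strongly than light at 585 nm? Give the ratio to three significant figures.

2.93

Rayleigh scattering ∝ λ⁻⁴, so the ratio of coefficients is the inverse fourth power of the wavelength ratio.
σ(447)/σ(585) = (585/447)⁴ = (1.3087)⁴ = 2.934.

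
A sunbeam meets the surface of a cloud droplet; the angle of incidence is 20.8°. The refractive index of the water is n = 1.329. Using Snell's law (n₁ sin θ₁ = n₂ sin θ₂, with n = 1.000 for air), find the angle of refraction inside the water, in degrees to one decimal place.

15.5°

Snell: sin θ_r = sin θ_i / n = sin 20.8° / 1.329 = 0.3551 / 1.329 = 0.2672.
θ_r = arcsin(0.2672) = 15.50°.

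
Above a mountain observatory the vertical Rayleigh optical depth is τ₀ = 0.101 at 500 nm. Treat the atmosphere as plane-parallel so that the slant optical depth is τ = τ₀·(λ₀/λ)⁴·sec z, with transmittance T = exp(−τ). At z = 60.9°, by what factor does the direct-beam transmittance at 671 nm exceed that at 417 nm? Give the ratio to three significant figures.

Airmass: sec 60.9° = 2.0562.
τ(671 nm) = 0.101 × (500/671)⁴ × 2.0562 = 0.101 × 0.3083 × 2.0562 = 0.0640.
τ(417 nm) = 0.101 × (500/417)⁴ × 2.0562 = 0.101 × 2.0670 × 2.0562 = 0.4293.
T(671)/T(417) = exp(τ_B − τ_A) = exp(0.3652) = 1.4408.

1.44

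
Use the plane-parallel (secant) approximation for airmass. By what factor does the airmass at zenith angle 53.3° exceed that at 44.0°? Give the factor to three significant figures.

1.20

X(53.3°)/X(44.0°) = sec 53.3° / sec 44.0° = cos 44.0° / cos 53.3° = 0.7193/0.5976 = 1.2037.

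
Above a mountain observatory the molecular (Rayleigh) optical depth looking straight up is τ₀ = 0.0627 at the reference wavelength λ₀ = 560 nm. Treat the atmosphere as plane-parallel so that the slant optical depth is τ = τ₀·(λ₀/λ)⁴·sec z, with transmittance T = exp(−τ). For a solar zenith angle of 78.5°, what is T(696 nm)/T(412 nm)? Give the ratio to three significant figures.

2.56

Airmass: sec 78.5° = 5.0159.
τ(696 nm) = 0.0627 × (560/696)⁴ × 5.0159 = 0.0627 × 0.4191 × 5.0159 = 0.1318.
τ(412 nm) = 0.0627 × (560/412)⁴ × 5.0159 = 0.0627 × 3.4132 × 5.0159 = 1.0734.
T(696)/T(412) = exp(τ_B − τ_A) = exp(0.9416) = 2.5642.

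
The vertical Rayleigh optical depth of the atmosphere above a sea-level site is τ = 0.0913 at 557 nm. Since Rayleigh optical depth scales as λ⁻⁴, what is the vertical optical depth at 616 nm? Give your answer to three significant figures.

0.0610

τ(616 nm) = τ(557 nm) × (557/616)⁴ = 0.0913 × (0.9042)⁴ = 0.0913 × 0.6685 = 0.0610.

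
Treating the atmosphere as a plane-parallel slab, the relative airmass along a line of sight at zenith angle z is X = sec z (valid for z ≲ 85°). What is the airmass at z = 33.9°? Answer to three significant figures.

X = sec z = 1/cos 33.9° = 1/0.8300 = 1.2048.

1.20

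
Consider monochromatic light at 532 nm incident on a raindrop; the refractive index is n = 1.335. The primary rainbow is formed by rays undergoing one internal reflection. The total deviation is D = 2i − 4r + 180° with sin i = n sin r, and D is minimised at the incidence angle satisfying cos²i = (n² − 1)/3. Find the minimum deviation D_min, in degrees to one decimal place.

cos²i = (1.78222 − 1)/3 = 0.26074; i = arccos(0.51063) = 59.294°.
sin r = sin 59.294°/1.335 = 0.64405; r = 40.094°.
D_min = 2·59.294° − 4·40.094° + 180° = 138.212°.

138.2°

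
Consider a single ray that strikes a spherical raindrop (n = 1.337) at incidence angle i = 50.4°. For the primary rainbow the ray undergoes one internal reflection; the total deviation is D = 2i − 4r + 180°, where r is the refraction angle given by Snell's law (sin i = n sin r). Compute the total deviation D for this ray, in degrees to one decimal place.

sin r = sin 50.4° / 1.337 = 0.7705/1.337 = 0.5763; r = 35.19°.
D = 2·50.4° − 4·35.19° + 180° = 100.80° − 140.76° + 180° = 140.04°.

140.0°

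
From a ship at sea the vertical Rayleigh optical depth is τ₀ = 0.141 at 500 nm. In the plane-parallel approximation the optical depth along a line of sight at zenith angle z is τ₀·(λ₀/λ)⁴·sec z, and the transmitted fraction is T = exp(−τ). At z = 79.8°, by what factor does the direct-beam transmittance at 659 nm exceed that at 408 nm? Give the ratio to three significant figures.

Airmass: sec 79.8° = 5.6470.
τ(659 nm) = 0.141 × (500/659)⁴ × 5.6470 = 0.141 × 0.3314 × 5.6470 = 0.2639.
τ(408 nm) = 0.141 × (500/408)⁴ × 5.6470 = 0.141 × 2.2555 × 5.6470 = 1.7959.
T(659)/T(408) = exp(τ_B − τ_A) = exp(1.5320) = 4.6275.

4.63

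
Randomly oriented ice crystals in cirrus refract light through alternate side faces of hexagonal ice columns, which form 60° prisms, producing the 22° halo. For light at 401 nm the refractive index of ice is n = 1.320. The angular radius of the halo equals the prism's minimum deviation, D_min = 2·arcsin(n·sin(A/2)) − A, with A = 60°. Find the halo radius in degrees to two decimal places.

22.60°

n·sin(A/2) = 1.320 × sin 30° = 1.320 × 0.5000 = 0.6600.
D_min = 2·arcsin(0.6600) − 60° = 2 × 41.300° − 60° = 22.600°.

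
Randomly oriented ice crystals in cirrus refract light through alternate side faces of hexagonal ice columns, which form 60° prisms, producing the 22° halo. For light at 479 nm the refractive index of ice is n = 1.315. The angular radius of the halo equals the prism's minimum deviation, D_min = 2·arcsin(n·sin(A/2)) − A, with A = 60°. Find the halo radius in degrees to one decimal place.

22.2°

n·sin(A/2) = 1.315 × sin 30° = 1.315 × 0.5000 = 0.6575.
D_min = 2·arcsin(0.6575) − 60° = 2 × 41.109° − 60° = 22.219°.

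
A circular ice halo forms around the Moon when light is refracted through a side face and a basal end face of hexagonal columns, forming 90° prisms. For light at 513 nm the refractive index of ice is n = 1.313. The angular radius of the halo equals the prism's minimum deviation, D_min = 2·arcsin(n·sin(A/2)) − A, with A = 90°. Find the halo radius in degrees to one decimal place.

n·sin(A/2) = 1.313 × sin 45° = 1.313 × 0.7071 = 0.9284.
D_min = 2·arcsin(0.9284) − 90° = 2 × 68.192° − 90° = 46.383°.

46.4°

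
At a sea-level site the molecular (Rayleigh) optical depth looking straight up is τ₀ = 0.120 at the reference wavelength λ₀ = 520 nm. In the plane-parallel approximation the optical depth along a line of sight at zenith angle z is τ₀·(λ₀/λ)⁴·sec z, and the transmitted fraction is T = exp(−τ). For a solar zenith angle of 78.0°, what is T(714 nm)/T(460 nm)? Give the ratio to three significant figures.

2.18

Airmass: sec 78.0° = 4.8097.
τ(714 nm) = 0.120 × (520/714)⁴ × 4.8097 = 0.120 × 0.2813 × 4.8097 = 0.1624.
τ(460 nm) = 0.120 × (520/460)⁴ × 4.8097 = 0.120 × 1.6330 × 4.8097 = 0.9425.
T(714)/T(460) = exp(τ_B − τ_A) = exp(0.7801) = 2.1818.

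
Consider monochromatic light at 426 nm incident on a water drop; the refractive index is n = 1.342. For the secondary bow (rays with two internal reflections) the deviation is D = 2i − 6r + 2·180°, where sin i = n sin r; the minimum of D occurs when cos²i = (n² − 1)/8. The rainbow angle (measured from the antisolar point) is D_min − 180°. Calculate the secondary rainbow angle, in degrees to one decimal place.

cos²i = (1.80096 − 1)/8 = 0.10012; i = arccos(0.31642) = 71.554°.
sin r = sin 71.554°/1.342 = 0.70687; r = 44.981°.
D_min = 2·71.554° − 6·44.981° + 360° = 233.222°.
Rainbow angle = D_min − 180° = 53.222°.

53.2°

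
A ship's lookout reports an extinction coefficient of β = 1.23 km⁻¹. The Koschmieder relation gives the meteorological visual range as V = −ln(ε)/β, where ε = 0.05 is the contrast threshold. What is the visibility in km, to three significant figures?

2.44 km

V = −ln(0.05) / 1.23 = 2.996 / 1.23 = 2.4356 km.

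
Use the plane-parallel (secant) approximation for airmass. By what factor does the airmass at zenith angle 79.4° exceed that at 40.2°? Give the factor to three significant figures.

4.15

X(79.4°)/X(40.2°) = sec 79.4° / sec 40.2° = cos 40.2° / cos 79.4° = 0.7638/0.1840 = 4.1522.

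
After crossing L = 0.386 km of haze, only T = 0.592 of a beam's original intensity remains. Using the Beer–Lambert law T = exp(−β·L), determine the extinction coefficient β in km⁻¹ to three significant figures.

1.36 km⁻¹

Beer–Lambert: T = exp(−βL) ⇒ β = −ln(T)/L = −ln(0.592)/0.386 = 0.5242/0.386 = 1.358 km⁻¹.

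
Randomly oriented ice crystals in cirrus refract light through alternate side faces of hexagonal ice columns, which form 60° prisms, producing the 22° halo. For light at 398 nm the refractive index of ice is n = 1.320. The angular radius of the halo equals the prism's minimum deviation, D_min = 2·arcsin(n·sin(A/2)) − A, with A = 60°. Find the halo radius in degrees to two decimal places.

22.60°

n·sin(A/2) = 1.320 × sin 30° = 1.320 × 0.5000 = 0.6600.
D_min = 2·arcsin(0.6600) − 60° = 2 × 41.300° − 60° = 22.600°.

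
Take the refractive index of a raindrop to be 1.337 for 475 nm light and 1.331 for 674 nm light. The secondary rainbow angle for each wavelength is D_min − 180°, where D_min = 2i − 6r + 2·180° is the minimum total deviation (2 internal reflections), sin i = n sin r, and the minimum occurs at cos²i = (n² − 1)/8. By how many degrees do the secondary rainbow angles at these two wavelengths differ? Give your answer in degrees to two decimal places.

At 475 nm (n = 1.337): cos²i = 0.09845 → i = 71.714°, r = 45.249°, D_min = 231.934°, rainbow angle = 51.934°.
At 674 nm (n = 1.331): cos²i = 0.09645 → i = 71.907°, r = 45.575°, D_min = 230.365°, rainbow angle = 50.365°.
Angular width = |51.934° − 50.365°| = 1.569°.

1.57°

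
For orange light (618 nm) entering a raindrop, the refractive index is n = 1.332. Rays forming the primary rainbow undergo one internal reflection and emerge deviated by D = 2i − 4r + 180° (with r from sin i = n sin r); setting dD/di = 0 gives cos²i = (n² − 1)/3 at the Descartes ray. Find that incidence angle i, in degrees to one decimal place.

cos²i = (1.332² − 1)/3 = (1.77422 − 1)/3 = 0.25807.
cos i = 0.50801, so i = 59.469°.

59.5°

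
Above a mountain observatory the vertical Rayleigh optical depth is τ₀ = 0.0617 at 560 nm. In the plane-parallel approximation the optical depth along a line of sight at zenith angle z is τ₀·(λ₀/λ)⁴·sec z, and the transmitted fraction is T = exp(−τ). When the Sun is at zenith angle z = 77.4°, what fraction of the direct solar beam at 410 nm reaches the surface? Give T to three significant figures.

sec 77.4° = 4.5841.
τ = 0.0617 × (560/410)⁴ × 4.5841 = 0.0617 × 3.4803 × 4.5841 = 0.9844.
T = exp(−0.9844) = 0.3737.

0.374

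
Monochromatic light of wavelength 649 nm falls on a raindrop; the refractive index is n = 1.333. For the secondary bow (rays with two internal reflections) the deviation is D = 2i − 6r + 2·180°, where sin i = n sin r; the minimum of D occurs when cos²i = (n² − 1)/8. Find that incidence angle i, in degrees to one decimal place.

71.8°

cos²i = (1.333² − 1)/8 = (1.77689 − 1)/8 = 0.09711.
cos i = 0.31163, so i = 71.843°.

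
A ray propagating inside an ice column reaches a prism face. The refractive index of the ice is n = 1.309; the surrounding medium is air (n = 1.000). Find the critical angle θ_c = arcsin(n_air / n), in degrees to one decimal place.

49.8°

sin θ_c = n_air / n = 1.000 / 1.309 = 0.7639.
θ_c = arcsin(0.7639) = 49.81°.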